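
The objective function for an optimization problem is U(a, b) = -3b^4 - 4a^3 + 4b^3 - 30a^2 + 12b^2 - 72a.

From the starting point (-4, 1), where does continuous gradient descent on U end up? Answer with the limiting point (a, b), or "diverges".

U is separable, so gradient descent decouples: a follows -∂U/∂a, b follows -∂U/∂b.
∂U/∂a = -12(a + 2)(a + 3); at a=-4 this is -24, so a increases.
∂U/∂b = -12b(b - 2)(b + 1); at b=1 this is 24, so b decreases.
a converges to its nearest critical value -3 (a local min of the a-part); b converges to 0. The iterate converges to (-3, 0).

(-3, 0)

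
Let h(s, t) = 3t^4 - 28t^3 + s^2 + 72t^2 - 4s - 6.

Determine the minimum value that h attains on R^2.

-10

h(s,t) separates as P(s) + Q(t) − 6, so its minimum is min P + min Q − 6.
P'(s) = 2s - 4 vanishes at s ∈ {2}; Q'(t) = 12t(t - 4)(t - 3) vanishes at t ∈ {0, 3, 4}.
Local minima of P (where P''>0): P(2)=-4. Local minima of Q: Q(0)=0, Q(4)=128.
So the global minimum of h is P(2) + Q(0) − 6 = -4 + 0 − 6 = -10, attained at (2, 0).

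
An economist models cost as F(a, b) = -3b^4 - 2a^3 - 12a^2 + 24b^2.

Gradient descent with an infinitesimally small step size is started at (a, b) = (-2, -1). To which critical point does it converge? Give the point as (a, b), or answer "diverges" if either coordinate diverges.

(-4, 0)

F is separable, so gradient descent decouples: a follows -∂F/∂a, b follows -∂F/∂b.
∂F/∂a = -6a(a + 4); at a=-2 this is 24, so a decreases.
∂F/∂b = -12b(b - 2)(b + 2); at b=-1 this is -36, so b increases.
a converges to its nearest critical value -4 (a local min of the a-part); b converges to 0. The iterate converges to (-4, 0).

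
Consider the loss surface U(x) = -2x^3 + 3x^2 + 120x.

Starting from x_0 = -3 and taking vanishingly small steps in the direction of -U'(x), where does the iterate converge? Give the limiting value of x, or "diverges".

U'(x) = -6(x - 5)(x + 4), so U'(-3) = 48.
Gradient descent moves in the -U' direction, i.e. x is decreasing.
The nearest critical point in that direction is x = -4, where U'' = 54 > 0 (a local minimum). The iterate converges there.

-4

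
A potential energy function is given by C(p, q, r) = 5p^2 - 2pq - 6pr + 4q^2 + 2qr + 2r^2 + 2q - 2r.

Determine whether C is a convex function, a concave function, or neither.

convex

C is quadratic, so its Hessian is the constant matrix H = [[10, -2, -6], [-2, 8, 2], [-6, 2, 4]].
Leading principal minors: 10, 76, 24.
All positive ⇒ H ≻ 0 ⇒ convex.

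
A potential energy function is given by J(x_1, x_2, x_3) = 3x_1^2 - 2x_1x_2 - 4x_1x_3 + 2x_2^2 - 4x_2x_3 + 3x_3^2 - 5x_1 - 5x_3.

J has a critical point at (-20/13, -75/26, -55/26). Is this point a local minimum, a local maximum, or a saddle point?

saddle point

The Hessian is constant: H = [[6, -2, -4], [-2, 4, -4], [-4, -4, 6]].
Leading principal minors: Δ₁ = 6, Δ₂ = 20, Δ₃ = -104.
The minors fit neither the all-positive nor the alternating-sign pattern, so H is indefinite: a saddle point.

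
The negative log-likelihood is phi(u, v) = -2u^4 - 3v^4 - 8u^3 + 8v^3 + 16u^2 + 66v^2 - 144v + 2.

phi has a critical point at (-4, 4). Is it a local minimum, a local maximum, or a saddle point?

The mixed partial ∂²phi/∂u∂v is 0, so the Hessian at any point is diag(phi_uu, phi_vv) = diag(8(-3u^2 - 6u + 4), 12(-3v^2 + 4v + 11)).
At (-4, 4): H = diag(-160, -252).
Both eigenvalues are negative, so H is negative definite: a local maximum.

local maximum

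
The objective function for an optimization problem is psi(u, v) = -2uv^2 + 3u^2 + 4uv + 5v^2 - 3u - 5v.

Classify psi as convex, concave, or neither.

The term -2uv^2 is cubic, so the Hessian is not constant.
∂²psi/∂v² = -4u + 10, which takes both signs as u varies (negative for sufficiently large u). A diagonal entry of the Hessian changing sign means the Hessian is neither positive- nor negative-semidefinite on all of R^2.

neither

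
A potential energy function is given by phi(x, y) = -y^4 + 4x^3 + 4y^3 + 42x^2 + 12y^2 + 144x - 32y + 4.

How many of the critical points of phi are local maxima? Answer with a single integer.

phi separates as a function of x plus a function of y, so ∇phi=0 decouples.
∂phi/∂x = 12(x + 3)(x + 4) = 0 at x ∈ {-4, -3}; ∂phi/∂y = -4(y - 4)(y - 1)(y + 2) = 0 at y ∈ {-2, 1, 4}.
The Hessian is diagonal: diag(phi_xx, phi_yy). Second derivatives: phi_xx(-4)=-12, phi_xx(-3)=12; phi_yy(-2)=-72, phi_yy(1)=36, phi_yy(4)=-72.
Local maxima occur where both diagonal entries negative: (-4, -2), (-4, 4). Count: 2.

2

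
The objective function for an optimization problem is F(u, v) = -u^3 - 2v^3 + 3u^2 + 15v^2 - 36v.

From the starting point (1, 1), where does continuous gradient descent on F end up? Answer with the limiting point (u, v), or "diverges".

F is separable, so gradient descent decouples: u follows -∂F/∂u, v follows -∂F/∂v.
∂F/∂u = -3u(u - 2); at u=1 this is 3, so u decreases.
∂F/∂v = -6(v - 3)(v - 2); at v=1 this is -12, so v increases.
u converges to its nearest critical value 0 (a local min of the u-part); v converges to 2. The iterate converges to (0, 2).

(0, 2)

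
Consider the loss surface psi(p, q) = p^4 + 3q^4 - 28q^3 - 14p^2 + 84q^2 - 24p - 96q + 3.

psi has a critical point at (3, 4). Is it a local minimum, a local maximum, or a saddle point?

local minimum

The mixed partial ∂²psi/∂p∂q is 0, so the Hessian at any point is diag(psi_pp, psi_qq) = diag(4(3p^2 - 7), 12(3q^2 - 14q + 14)).
At (3, 4): H = diag(80, 72).
Both eigenvalues are positive, so H is positive definite: a local minimum.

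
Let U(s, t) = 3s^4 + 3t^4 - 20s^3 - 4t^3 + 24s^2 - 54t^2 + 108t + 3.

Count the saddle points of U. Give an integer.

U separates as a function of s plus a function of t, so ∇U=0 decouples.
∂U/∂s = 12s(s - 4)(s - 1) = 0 at s ∈ {0, 1, 4}; ∂U/∂t = 12(t - 3)(t - 1)(t + 3) = 0 at t ∈ {-3, 1, 3}.
The Hessian is diagonal: diag(U_ss, U_tt). Second derivatives: U_ss(0)=48, U_ss(1)=-36, U_ss(4)=144; U_tt(-3)=288, U_tt(1)=-96, U_tt(3)=144.
Saddle points occur where the two diagonal entries have opposite signs: (0, 1), (1, -3), (1, 3), (4, 1). Count: 4.

4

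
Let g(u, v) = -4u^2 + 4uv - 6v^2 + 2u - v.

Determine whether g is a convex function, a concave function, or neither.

g is quadratic, so its Hessian is the constant matrix H = [[-8, 4], [4, -12]].
det(H) = 80, tr(H) = -20.
det(H) > 0 and tr(H) < 0, so H is negative definite everywhere: concave.

concave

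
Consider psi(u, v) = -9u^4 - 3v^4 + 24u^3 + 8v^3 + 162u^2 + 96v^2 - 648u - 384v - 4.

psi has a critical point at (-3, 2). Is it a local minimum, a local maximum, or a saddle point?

saddle point

The mixed partial ∂²psi/∂u∂v is 0, so the Hessian at any point is diag(psi_uu, psi_vv) = diag(36(-3u^2 + 4u + 9), 12(-3v^2 + 4v + 16)).
At (-3, 2): H = diag(-1080, 144).
The eigenvalues have opposite signs, so H is indefinite: a saddle point.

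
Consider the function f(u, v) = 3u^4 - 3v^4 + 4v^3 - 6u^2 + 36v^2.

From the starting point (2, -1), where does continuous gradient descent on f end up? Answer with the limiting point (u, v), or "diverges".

(1, 0)

f is separable, so gradient descent decouples: u follows -∂f/∂u, v follows -∂f/∂v.
∂f/∂u = 12u(u - 1)(u + 1); at u=2 this is 72, so u decreases.
∂f/∂v = -12v(v - 3)(v + 2); at v=-1 this is -48, so v increases.
u converges to its nearest critical value 1 (a local min of the u-part); v converges to 0. The iterate converges to (1, 0).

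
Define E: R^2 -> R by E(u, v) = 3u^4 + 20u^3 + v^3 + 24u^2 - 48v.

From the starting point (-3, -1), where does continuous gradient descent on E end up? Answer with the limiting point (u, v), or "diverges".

(-4, 4)

E is separable, so gradient descent decouples: u follows -∂E/∂u, v follows -∂E/∂v.
∂E/∂u = 12u(u + 1)(u + 4); at u=-3 this is 72, so u decreases.
∂E/∂v = 3(v - 4)(v + 4); at v=-1 this is -45, so v increases.
u converges to its nearest critical value -4 (a local min of the u-part); v converges to 4. The iterate converges to (-4, 4).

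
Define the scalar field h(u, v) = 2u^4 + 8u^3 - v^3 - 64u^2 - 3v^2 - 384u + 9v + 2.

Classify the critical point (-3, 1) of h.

The mixed partial ∂²h/∂u∂v is 0, so the Hessian at any point is diag(h_uu, h_vv) = diag(8(3u^2 + 6u - 16), -6(v + 1)).
At (-3, 1): H = diag(-56, -12).
Both eigenvalues are negative, so H is negative definite: a local maximum.

local maximum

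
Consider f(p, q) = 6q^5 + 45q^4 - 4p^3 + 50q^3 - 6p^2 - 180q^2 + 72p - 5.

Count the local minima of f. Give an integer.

2

f separates as a function of p plus a function of q, so ∇f=0 decouples.
∂f/∂p = -12(p - 2)(p + 3) = 0 at p ∈ {-3, 2}; ∂f/∂q = 30q(q - 1)(q + 3)(q + 4) = 0 at q ∈ {-4, -3, 0, 1}.
The Hessian is diagonal: diag(f_pp, f_qq). Second derivatives: f_pp(-3)=60, f_pp(2)=-60; f_qq(-4)=-600, f_qq(-3)=360, f_qq(0)=-360, f_qq(1)=600.
Local minima occur where both diagonal entries positive: (-3, -3), (-3, 1). Count: 2.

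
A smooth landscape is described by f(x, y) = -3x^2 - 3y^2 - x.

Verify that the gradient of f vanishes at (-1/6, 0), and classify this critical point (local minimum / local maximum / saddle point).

∇f = (-6x - 1, -6y); substituting (-1/6, 0) gives ∇f = (0, 0), so (-1/6, 0) is indeed a critical point.
The Hessian of f is constant: H = [[-6, 0], [0, -6]].
det(H) = (-6)·(-6) − 0² = 36.
det(H) > 0 and tr(H) = -12 < 0, so H is negative definite and the point is a local maximum.

local maximum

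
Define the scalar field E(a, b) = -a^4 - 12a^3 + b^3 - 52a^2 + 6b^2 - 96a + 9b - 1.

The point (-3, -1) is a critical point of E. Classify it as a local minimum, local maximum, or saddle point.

local minimum

The mixed partial ∂²E/∂a∂b is 0, so the Hessian at any point is diag(E_aa, E_bb) = diag(-4(3a^2 + 18a + 26), 6(b + 2)).
At (-3, -1): H = diag(4, 6).
Both eigenvalues are positive, so H is positive definite: a local minimum.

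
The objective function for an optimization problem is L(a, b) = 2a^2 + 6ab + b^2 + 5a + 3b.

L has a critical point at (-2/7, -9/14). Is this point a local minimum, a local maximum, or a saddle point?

The Hessian of L is constant: H = [[4, 6], [6, 2]].
det(H) = 4·2 − 6² = -28.
Since det(H) < 0, H is indefinite and the critical point is a saddle point.

saddle point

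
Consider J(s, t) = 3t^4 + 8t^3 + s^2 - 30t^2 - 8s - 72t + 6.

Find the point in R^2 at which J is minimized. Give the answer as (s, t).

(4, 2)

J(s,t) separates as P(s) + Q(t) + 6, so its minimum is min P + min Q + 6.
P'(s) = 2s - 8 vanishes at s ∈ {4}; Q'(t) = 12(t - 2)(t + 1)(t + 3) vanishes at t ∈ {-3, -1, 2}.
Local minima of P (where P''>0): P(4)=-16. Local minima of Q: Q(-3)=-27, Q(2)=-152.
So the global minimum of J is P(4) + Q(2) + 6 = -16 − 152 + 6 = -162, attained at (4, 2).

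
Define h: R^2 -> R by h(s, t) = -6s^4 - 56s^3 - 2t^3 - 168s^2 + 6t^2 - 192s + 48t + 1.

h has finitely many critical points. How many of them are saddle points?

h separates as a function of s plus a function of t, so ∇h=0 decouples.
∂h/∂s = -24(s + 1)(s + 2)(s + 4) = 0 at s ∈ {-4, -2, -1}; ∂h/∂t = -6(t - 4)(t + 2) = 0 at t ∈ {-2, 4}.
The Hessian is diagonal: diag(h_ss, h_tt). Second derivatives: h_ss(-4)=-144, h_ss(-2)=48, h_ss(-1)=-72; h_tt(-2)=36, h_tt(4)=-36.
Saddle points occur where the two diagonal entries have opposite signs: (-4, -2), (-2, 4), (-1, -2). Count: 3.

3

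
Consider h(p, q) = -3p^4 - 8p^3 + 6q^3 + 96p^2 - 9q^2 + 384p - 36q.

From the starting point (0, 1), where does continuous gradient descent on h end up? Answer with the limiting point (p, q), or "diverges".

(-2, 2)

h is separable, so gradient descent decouples: p follows -∂h/∂p, q follows -∂h/∂q.
∂h/∂p = -12(p - 4)(p + 2)(p + 4); at p=0 this is 384, so p decreases.
∂h/∂q = 18(q - 2)(q + 1); at q=1 this is -36, so q increases.
p converges to its nearest critical value -2 (a local min of the p-part); q converges to 2. The iterate converges to (-2, 2).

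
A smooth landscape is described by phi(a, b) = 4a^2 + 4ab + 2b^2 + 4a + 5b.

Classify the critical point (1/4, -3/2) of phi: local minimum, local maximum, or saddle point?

local minimum

The Hessian of phi is constant: H = [[8, 4], [4, 4]].
det(H) = 8·4 − 4² = 16.
det(H) > 0 and tr(H) = 12 > 0, so H is positive definite and the point is a local minimum.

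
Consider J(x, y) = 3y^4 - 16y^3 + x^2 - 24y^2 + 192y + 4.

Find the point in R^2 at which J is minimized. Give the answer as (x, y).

(0, -2)

J(x,y) separates as P(x) + Q(y) + 4, so its minimum is min P + min Q + 4.
P'(x) = 2x vanishes at x ∈ {0}; Q'(y) = 12(y - 4)(y - 2)(y + 2) vanishes at y ∈ {-2, 2, 4}.
Local minima of P (where P''>0): P(0)=0. Local minima of Q: Q(-2)=-304, Q(4)=128.
So the global minimum of J is P(0) + Q(-2) + 4 = 0 − 304 + 4 = -300, attained at (0, -2).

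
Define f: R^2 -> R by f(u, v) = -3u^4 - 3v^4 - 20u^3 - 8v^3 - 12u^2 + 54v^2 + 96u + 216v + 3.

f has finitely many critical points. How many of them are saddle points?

f separates as a function of u plus a function of v, so ∇f=0 decouples.
∂f/∂u = -12(u - 1)(u + 2)(u + 4) = 0 at u ∈ {-4, -2, 1}; ∂f/∂v = -12(v - 3)(v + 2)(v + 3) = 0 at v ∈ {-3, -2, 3}.
The Hessian is diagonal: diag(f_uu, f_vv). Second derivatives: f_uu(-4)=-120, f_uu(-2)=72, f_uu(1)=-180; f_vv(-3)=-72, f_vv(-2)=60, f_vv(3)=-360.
Saddle points occur where the two diagonal entries have opposite signs: (-4, -2), (-2, -3), (-2, 3), (1, -2). Count: 4.

4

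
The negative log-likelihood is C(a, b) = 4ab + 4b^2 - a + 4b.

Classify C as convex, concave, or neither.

neither

C is quadratic, so its Hessian is the constant matrix H = [[0, 4], [4, 8]].
det(H) = -16, tr(H) = 8.
det(H) < 0, so H is indefinite: neither convex nor concave.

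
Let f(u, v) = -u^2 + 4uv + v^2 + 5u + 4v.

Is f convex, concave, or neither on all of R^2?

neither

f is quadratic, so its Hessian is the constant matrix H = [[-2, 4], [4, 2]].
det(H) = -20, tr(H) = 0.
det(H) < 0, so H is indefinite: neither convex nor concave.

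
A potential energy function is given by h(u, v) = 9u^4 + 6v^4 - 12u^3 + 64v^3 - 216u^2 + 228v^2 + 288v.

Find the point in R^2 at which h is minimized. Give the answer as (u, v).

h(u,v) separates as P(u) + Q(v), so its minimum is min P + min Q.
P'(u) = 36u(u - 4)(u + 3) vanishes at u ∈ {-3, 0, 4}; Q'(v) = 24(v + 1)(v + 3)(v + 4) vanishes at v ∈ {-4, -3, -1}.
Local minima of P (where P''>0): P(-3)=-891, P(4)=-1920. Local minima of Q: Q(-4)=-64, Q(-1)=-118.
So the global minimum of h is P(4) + Q(-1) = -1920 − 118 = -2038, attained at (4, -1).

(4, -1)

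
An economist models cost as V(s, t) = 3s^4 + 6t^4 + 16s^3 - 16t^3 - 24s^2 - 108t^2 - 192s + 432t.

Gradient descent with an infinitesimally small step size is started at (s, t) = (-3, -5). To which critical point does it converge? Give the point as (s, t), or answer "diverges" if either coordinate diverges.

V is separable, so gradient descent decouples: s follows -∂V/∂s, t follows -∂V/∂t.
∂V/∂s = 12(s - 2)(s + 2)(s + 4); at s=-3 this is 60, so s decreases.
∂V/∂t = 24(t - 3)(t - 2)(t + 3); at t=-5 this is -2688, so t increases.
s converges to its nearest critical value -4 (a local min of the s-part); t converges to -3. The iterate converges to (-4, -3).

(-4, -3)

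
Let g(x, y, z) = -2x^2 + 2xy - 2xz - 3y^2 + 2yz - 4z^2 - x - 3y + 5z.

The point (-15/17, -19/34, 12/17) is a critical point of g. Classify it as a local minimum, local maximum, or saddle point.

local maximum

The Hessian is constant: H = [[-4, 2, -2], [2, -6, 2], [-2, 2, -8]].
Leading principal minors: Δ₁ = -4, Δ₂ = 20, Δ₃ = -136.
The minors alternate sign starting negative (−, +, −), so H is negative definite: a local maximum.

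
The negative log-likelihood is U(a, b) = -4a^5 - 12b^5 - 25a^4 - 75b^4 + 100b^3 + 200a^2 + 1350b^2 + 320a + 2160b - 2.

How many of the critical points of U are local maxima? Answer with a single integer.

U separates as a function of a plus a function of b, so ∇U=0 decouples.
∂U/∂a = -20(a - 2)(a + 1)(a + 2)(a + 4) = 0 at a ∈ {-4, -2, -1, 2}; ∂U/∂b = -60(b - 3)(b + 1)(b + 3)(b + 4) = 0 at b ∈ {-4, -3, -1, 3}.
The Hessian is diagonal: diag(U_aa, U_bb). Second derivatives: U_aa(-4)=720, U_aa(-2)=-160, U_aa(-1)=180, U_aa(2)=-1440; U_bb(-4)=1260, U_bb(-3)=-720, U_bb(-1)=1440, U_bb(3)=-10080.
Local maxima occur where both diagonal entries negative: (-2, -3), (-2, 3), (2, -3), (2, 3). Count: 4.

4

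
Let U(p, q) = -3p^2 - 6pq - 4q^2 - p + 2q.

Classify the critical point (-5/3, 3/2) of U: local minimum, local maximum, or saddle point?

local maximum

The Hessian of U is constant: H = [[-6, -6], [-6, -8]].
det(H) = (-6)·(-8) − (-6)² = 12.
det(H) > 0 and tr(H) = -14 < 0, so H is negative definite and the point is a local maximum.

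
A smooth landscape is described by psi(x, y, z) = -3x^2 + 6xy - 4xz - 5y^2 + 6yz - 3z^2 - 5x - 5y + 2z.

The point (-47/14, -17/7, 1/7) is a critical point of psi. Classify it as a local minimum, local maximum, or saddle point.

local maximum

The Hessian is constant: H = [[-6, 6, -4], [6, -10, 6], [-4, 6, -6]].
Leading principal minors: Δ₁ = -6, Δ₂ = 24, Δ₃ = -56.
The minors alternate sign starting negative (−, +, −), so H is negative definite: a local maximum.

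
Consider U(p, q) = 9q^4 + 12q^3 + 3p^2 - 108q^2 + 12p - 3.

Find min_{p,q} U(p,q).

U(p,q) separates as A(p) + B(q) − 3, so its minimum is min A + min B − 3.
A'(p) = 6p + 12 vanishes at p ∈ {-2}; B'(q) = 36q(q - 2)(q + 3) vanishes at q ∈ {-3, 0, 2}.
Local minima of A (where A''>0): A(-2)=-12. Local minima of B: B(-3)=-567, B(2)=-192.
So the global minimum of U is A(-2) + B(-3) − 3 = -12 − 567 − 3 = -582, attained at (-2, -3).

-582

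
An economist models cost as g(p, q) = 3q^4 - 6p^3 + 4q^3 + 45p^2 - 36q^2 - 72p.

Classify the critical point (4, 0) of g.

local maximum

The mixed partial ∂²g/∂p∂q is 0, so the Hessian at any point is diag(g_pp, g_qq) = diag(18(-2p + 5), 12(3q^2 + 2q - 6)).
At (4, 0): H = diag(-54, -72).
Both eigenvalues are negative, so H is negative definite: a local maximum.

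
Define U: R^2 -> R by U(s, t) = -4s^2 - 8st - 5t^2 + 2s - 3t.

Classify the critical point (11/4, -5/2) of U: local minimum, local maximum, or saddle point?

local maximum

The Hessian of U is constant: H = [[-8, -8], [-8, -10]].
det(H) = (-8)·(-10) − (-8)² = 16.
det(H) > 0 and tr(H) = -18 < 0, so H is negative definite and the point is a local maximum.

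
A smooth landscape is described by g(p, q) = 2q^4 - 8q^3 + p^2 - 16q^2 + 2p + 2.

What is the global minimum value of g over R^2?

-255

g(p,q) separates as A(p) + B(q) + 2, so its minimum is min A + min B + 2.
A'(p) = 2p + 2 vanishes at p ∈ {-1}; B'(q) = 8q(q - 4)(q + 1) vanishes at q ∈ {-1, 0, 4}.
Local minima of A (where A''>0): A(-1)=-1. Local minima of B: B(-1)=-6, B(4)=-256.
So the global minimum of g is A(-1) + B(4) + 2 = -1 − 256 + 2 = -255, attained at (-1, 4).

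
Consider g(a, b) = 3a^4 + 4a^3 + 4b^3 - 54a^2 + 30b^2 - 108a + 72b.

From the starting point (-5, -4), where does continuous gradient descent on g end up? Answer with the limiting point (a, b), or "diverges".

diverges

g is separable, so gradient descent decouples: a follows -∂g/∂a, b follows -∂g/∂b.
∂g/∂a = 12(a - 3)(a + 1)(a + 3); at a=-5 this is -768, so a increases.
∂g/∂b = 12(b + 2)(b + 3); at b=-4 this is 24, so b decreases.
The b-coordinate has no critical point in that direction and runs off to infinity.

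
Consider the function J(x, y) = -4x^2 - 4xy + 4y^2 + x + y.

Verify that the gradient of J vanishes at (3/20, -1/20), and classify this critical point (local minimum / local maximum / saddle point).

saddle point

∇J = (-8x - 4y + 1, -4x + 8y + 1); substituting (3/20, -1/20) gives ∇J = (0, 0), so (3/20, -1/20) is indeed a critical point.
The Hessian of J is constant: H = [[-8, -4], [-4, 8]].
det(H) = (-8)·8 − (-4)² = -80.
Since det(H) < 0, H is indefinite and the critical point is a saddle point.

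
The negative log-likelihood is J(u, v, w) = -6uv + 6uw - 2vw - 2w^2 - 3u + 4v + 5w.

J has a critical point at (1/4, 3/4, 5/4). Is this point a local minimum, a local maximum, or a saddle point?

The Hessian is constant: H = [[0, -6, 6], [-6, 0, -2], [6, -2, -4]].
Leading principal minors: Δ₁ = 0, Δ₂ = -36, Δ₃ = 288.
The minors fit neither the all-positive nor the alternating-sign pattern, so H is indefinite: a saddle point.

saddle point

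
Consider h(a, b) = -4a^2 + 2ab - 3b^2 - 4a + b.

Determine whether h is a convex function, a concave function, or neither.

concave

h is quadratic, so its Hessian is the constant matrix H = [[-8, 2], [2, -6]].
det(H) = 44, tr(H) = -14.
det(H) > 0 and tr(H) < 0, so H is negative definite everywhere: concave.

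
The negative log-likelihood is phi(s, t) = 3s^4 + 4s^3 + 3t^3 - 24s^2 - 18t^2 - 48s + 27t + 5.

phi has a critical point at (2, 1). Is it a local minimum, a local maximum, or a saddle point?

saddle point

The mixed partial ∂²phi/∂s∂t is 0, so the Hessian at any point is diag(phi_ss, phi_tt) = diag(12(3s^2 + 2s - 4), 18(t - 2)).
At (2, 1): H = diag(144, -18).
The eigenvalues have opposite signs, so H is indefinite: a saddle point.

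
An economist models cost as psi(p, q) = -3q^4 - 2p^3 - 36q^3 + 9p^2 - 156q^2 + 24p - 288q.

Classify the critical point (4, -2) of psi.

local maximum

The mixed partial ∂²psi/∂p∂q is 0, so the Hessian at any point is diag(psi_pp, psi_qq) = diag(6(-2p + 3), -12(3q^2 + 18q + 26)).
At (4, -2): H = diag(-30, -24).
Both eigenvalues are negative, so H is negative definite: a local maximum.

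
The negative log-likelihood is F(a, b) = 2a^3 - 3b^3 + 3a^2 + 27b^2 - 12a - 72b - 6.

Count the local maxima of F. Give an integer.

F separates as a function of a plus a function of b, so ∇F=0 decouples.
∂F/∂a = 6(a - 1)(a + 2) = 0 at a ∈ {-2, 1}; ∂F/∂b = -9(b - 4)(b - 2) = 0 at b ∈ {2, 4}.
The Hessian is diagonal: diag(F_aa, F_bb). Second derivatives: F_aa(-2)=-18, F_aa(1)=18; F_bb(2)=18, F_bb(4)=-18.
Local maxima occur where both diagonal entries negative: (-2, 4). Count: 1.

1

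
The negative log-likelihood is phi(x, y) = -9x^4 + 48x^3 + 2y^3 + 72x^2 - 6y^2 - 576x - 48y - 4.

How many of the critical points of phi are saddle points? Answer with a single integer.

3

phi separates as a function of x plus a function of y, so ∇phi=0 decouples.
∂phi/∂x = -36(x - 4)(x - 2)(x + 2) = 0 at x ∈ {-2, 2, 4}; ∂phi/∂y = 6(y - 4)(y + 2) = 0 at y ∈ {-2, 4}.
The Hessian is diagonal: diag(phi_xx, phi_yy). Second derivatives: phi_xx(-2)=-864, phi_xx(2)=288, phi_xx(4)=-432; phi_yy(-2)=-36, phi_yy(4)=36.
Saddle points occur where the two diagonal entries have opposite signs: (-2, 4), (2, -2), (4, 4). Count: 3.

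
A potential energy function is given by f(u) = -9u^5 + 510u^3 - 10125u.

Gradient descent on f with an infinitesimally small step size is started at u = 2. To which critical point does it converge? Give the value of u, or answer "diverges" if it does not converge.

f'(u) = -45(u - 5)(u - 3)(u + 3)(u + 5), so f'(2) = -4725.
Gradient descent moves in the -f' direction, i.e. u is increasing.
The nearest critical point in that direction is u = 3, where f'' = 4320 > 0 (a local minimum). The iterate converges there.

3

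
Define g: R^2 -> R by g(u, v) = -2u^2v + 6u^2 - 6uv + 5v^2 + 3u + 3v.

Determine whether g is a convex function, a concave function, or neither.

neither

The term -2u^2v is cubic, so the Hessian is not constant.
∂²g/∂u² = -4v + 12, which takes both signs as v varies (negative for sufficiently large v). A diagonal entry of the Hessian changing sign means the Hessian is neither positive- nor negative-semidefinite on all of R^2.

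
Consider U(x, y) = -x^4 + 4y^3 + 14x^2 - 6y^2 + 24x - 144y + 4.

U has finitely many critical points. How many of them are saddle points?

3

U separates as a function of x plus a function of y, so ∇U=0 decouples.
∂U/∂x = -4(x - 3)(x + 1)(x + 2) = 0 at x ∈ {-2, -1, 3}; ∂U/∂y = 12(y - 4)(y + 3) = 0 at y ∈ {-3, 4}.
The Hessian is diagonal: diag(U_xx, U_yy). Second derivatives: U_xx(-2)=-20, U_xx(-1)=16, U_xx(3)=-80; U_yy(-3)=-84, U_yy(4)=84.
Saddle points occur where the two diagonal entries have opposite signs: (-2, 4), (-1, -3), (3, 4). Count: 3.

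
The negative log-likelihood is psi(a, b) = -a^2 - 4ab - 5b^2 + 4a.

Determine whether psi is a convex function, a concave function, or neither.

concave

psi is quadratic, so its Hessian is the constant matrix H = [[-2, -4], [-4, -10]].
det(H) = 4, tr(H) = -12.
det(H) > 0 and tr(H) < 0, so H is negative definite everywhere: concave.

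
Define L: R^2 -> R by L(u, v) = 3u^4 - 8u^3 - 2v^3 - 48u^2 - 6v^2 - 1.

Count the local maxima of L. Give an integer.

1

L separates as a function of u plus a function of v, so ∇L=0 decouples.
∂L/∂u = 12u(u - 4)(u + 2) = 0 at u ∈ {-2, 0, 4}; ∂L/∂v = -6v(v + 2) = 0 at v ∈ {-2, 0}.
The Hessian is diagonal: diag(L_uu, L_vv). Second derivatives: L_uu(-2)=144, L_uu(0)=-96, L_uu(4)=288; L_vv(-2)=12, L_vv(0)=-12.
Local maxima occur where both diagonal entries negative: (0, 0). Count: 1.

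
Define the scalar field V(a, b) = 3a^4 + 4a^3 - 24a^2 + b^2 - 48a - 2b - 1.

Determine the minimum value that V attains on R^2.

-114

V(a,b) separates as P(a) + Q(b) − 1, so its minimum is min P + min Q − 1.
P'(a) = 12(a - 2)(a + 1)(a + 2) vanishes at a ∈ {-2, -1, 2}; Q'(b) = 2b - 2 vanishes at b ∈ {1}.
Local minima of P (where P''>0): P(-2)=16, P(2)=-112. Local minima of Q: Q(1)=-1.
So the global minimum of V is P(2) + Q(1) − 1 = -112 − 1 − 1 = -114, attained at (2, 1).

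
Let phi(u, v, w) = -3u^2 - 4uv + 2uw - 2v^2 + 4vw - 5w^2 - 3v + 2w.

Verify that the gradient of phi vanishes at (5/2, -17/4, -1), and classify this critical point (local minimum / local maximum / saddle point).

∇phi = (-6u - 4v + 2w, -4u - 4v + 4w - 3, 2u + 4v - 10w + 2); substituting (5/2, -17/4, -1) gives ∇phi = (0, 0, 0), so (5/2, -17/4, -1) is indeed a critical point.
The Hessian is constant: H = [[-6, -4, 2], [-4, -4, 4], [2, 4, -10]].
Leading principal minors: Δ₁ = -6, Δ₂ = 8, Δ₃ = -32.
The minors alternate sign starting negative (−, +, −), so H is negative definite: a local maximum.

local maximum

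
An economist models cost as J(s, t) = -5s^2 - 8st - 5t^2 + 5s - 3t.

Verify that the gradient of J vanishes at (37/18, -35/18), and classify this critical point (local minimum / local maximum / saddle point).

∇J = (-10s - 8t + 5, -8s - 10t - 3); substituting (37/18, -35/18) gives ∇J = (0, 0), so (37/18, -35/18) is indeed a critical point.
The Hessian of J is constant: H = [[-10, -8], [-8, -10]].
det(H) = (-10)·(-10) − (-8)² = 36.
det(H) > 0 and tr(H) = -20 < 0, so H is negative definite and the point is a local maximum.

local maximum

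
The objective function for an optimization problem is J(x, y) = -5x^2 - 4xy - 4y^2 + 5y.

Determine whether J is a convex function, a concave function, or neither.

J is quadratic, so its Hessian is the constant matrix H = [[-10, -4], [-4, -8]].
det(H) = 64, tr(H) = -18.
det(H) > 0 and tr(H) < 0, so H is negative definite everywhere: concave.

concave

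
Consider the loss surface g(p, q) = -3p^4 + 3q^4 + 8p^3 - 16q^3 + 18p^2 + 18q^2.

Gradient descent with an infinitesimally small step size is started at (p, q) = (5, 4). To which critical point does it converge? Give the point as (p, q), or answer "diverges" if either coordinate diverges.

diverges

g is separable, so gradient descent decouples: p follows -∂g/∂p, q follows -∂g/∂q.
∂g/∂p = -12p(p - 3)(p + 1); at p=5 this is -720, so p increases.
∂g/∂q = 12q(q - 3)(q - 1); at q=4 this is 144, so q decreases.
The p-coordinate has no critical point in that direction and runs off to infinity.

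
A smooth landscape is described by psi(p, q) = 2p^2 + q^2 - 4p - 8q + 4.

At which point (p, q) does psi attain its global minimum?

psi(p,q) separates as A(p) + B(q) + 4, so its minimum is min A + min B + 4.
A'(p) = 4p - 4 vanishes at p ∈ {1}; B'(q) = 2q - 8 vanishes at q ∈ {4}.
Local minima of A (where A''>0): A(1)=-2. Local minima of B: B(4)=-16.
So the global minimum of psi is A(1) + B(4) + 4 = -2 − 16 + 4 = -14, attained at (1, 4).

(1, 4)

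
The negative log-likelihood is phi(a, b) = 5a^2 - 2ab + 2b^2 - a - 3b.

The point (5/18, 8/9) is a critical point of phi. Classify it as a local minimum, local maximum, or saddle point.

local minimum

The Hessian of phi is constant: H = [[10, -2], [-2, 4]].
det(H) = 10·4 − (-2)² = 36.
det(H) > 0 and tr(H) = 14 > 0, so H is positive definite and the point is a local minimum.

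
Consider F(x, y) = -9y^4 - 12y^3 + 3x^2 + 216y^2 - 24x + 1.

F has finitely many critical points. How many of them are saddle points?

2

F separates as a function of x plus a function of y, so ∇F=0 decouples.
∂F/∂x = 6(x - 4) = 0 at x ∈ {4}; ∂F/∂y = -36y(y - 3)(y + 4) = 0 at y ∈ {-4, 0, 3}.
The Hessian is diagonal: diag(F_xx, F_yy). Second derivatives: F_xx(4)=6; F_yy(-4)=-1008, F_yy(0)=432, F_yy(3)=-756.
Saddle points occur where the two diagonal entries have opposite signs: (4, -4), (4, 3). Count: 2.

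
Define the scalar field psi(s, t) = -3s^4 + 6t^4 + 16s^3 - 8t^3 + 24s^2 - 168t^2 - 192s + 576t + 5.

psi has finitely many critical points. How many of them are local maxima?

2

psi separates as a function of s plus a function of t, so ∇psi=0 decouples.
∂psi/∂s = -12(s - 4)(s - 2)(s + 2) = 0 at s ∈ {-2, 2, 4}; ∂psi/∂t = 24(t - 3)(t - 2)(t + 4) = 0 at t ∈ {-4, 2, 3}.
The Hessian is diagonal: diag(psi_ss, psi_tt). Second derivatives: psi_ss(-2)=-288, psi_ss(2)=96, psi_ss(4)=-144; psi_tt(-4)=1008, psi_tt(2)=-144, psi_tt(3)=168.
Local maxima occur where both diagonal entries negative: (-2, 2), (4, 2). Count: 2.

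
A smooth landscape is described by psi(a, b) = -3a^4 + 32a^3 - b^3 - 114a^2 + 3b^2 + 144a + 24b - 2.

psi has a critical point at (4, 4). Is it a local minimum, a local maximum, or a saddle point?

The mixed partial ∂²psi/∂a∂b is 0, so the Hessian at any point is diag(psi_aa, psi_bb) = diag(12(-3a^2 + 16a - 19), 6(-b + 1)).
At (4, 4): H = diag(-36, -18).
Both eigenvalues are negative, so H is negative definite: a local maximum.

local maximum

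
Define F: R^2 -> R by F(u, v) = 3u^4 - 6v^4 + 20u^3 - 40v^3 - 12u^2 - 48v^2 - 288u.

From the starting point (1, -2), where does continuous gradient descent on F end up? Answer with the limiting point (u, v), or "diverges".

F is separable, so gradient descent decouples: u follows -∂F/∂u, v follows -∂F/∂v.
∂F/∂u = 12(u - 2)(u + 3)(u + 4); at u=1 this is -240, so u increases.
∂F/∂v = -24v(v + 1)(v + 4); at v=-2 this is -96, so v increases.
u converges to its nearest critical value 2 (a local min of the u-part); v converges to -1. The iterate converges to (2, -1).

(2, -1)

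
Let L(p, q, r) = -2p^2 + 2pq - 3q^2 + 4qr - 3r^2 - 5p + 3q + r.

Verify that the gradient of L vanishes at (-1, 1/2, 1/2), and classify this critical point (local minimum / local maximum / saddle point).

∇L = (-4p + 2q - 5, 2p - 6q + 4r + 3, 4q - 6r + 1); substituting (-1, 1/2, 1/2) gives ∇L = (0, 0, 0), so (-1, 1/2, 1/2) is indeed a critical point.
The Hessian is constant: H = [[-4, 2, 0], [2, -6, 4], [0, 4, -6]].
Leading principal minors: Δ₁ = -4, Δ₂ = 20, Δ₃ = -56.
The minors alternate sign starting negative (−, +, −), so H is negative definite: a local maximum.

local maximum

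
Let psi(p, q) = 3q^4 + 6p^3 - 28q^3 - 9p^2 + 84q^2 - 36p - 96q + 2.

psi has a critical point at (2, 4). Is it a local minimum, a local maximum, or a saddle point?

The mixed partial ∂²psi/∂p∂q is 0, so the Hessian at any point is diag(psi_pp, psi_qq) = diag(18(2p - 1), 12(3q^2 - 14q + 14)).
At (2, 4): H = diag(54, 72).
Both eigenvalues are positive, so H is positive definite: a local minimum.

local minimum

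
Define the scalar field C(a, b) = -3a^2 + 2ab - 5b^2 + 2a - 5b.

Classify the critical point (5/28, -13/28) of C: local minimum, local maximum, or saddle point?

The Hessian of C is constant: H = [[-6, 2], [2, -10]].
det(H) = (-6)·(-10) − 2² = 56.
det(H) > 0 and tr(H) = -16 < 0, so H is negative definite and the point is a local maximum.

local maximum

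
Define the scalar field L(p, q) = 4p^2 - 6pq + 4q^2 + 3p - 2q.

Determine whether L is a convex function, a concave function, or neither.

L is quadratic, so its Hessian is the constant matrix H = [[8, -6], [-6, 8]].
det(H) = 28, tr(H) = 16.
det(H) > 0 and tr(H) > 0, so H is positive definite everywhere: convex.

convex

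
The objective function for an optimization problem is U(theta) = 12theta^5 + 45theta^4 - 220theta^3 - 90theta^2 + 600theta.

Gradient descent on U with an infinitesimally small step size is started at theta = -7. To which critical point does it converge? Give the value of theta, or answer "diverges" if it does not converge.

U'(theta) = 60(theta - 2)(theta - 1)(theta + 1)(theta + 5), so U'(-7) = 51840.
Gradient descent moves in the -U' direction, i.e. theta is decreasing.
There is no critical point below theta=-7, and U' keeps the same sign, so the iterate runs off to −∞.

diverges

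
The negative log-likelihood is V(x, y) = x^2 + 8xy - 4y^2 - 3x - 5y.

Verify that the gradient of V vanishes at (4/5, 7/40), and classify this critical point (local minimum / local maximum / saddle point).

saddle point

∇V = (2x + 8y - 3, 8x - 8y - 5); substituting (4/5, 7/40) gives ∇V = (0, 0), so (4/5, 7/40) is indeed a critical point.
The Hessian of V is constant: H = [[2, 8], [8, -8]].
det(H) = 2·(-8) − 8² = -80.
Since det(H) < 0, H is indefinite and the critical point is a saddle point.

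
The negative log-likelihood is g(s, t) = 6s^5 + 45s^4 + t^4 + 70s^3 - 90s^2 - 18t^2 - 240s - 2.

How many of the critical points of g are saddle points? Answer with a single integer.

6

g separates as a function of s plus a function of t, so ∇g=0 decouples.
∂g/∂s = 30(s - 1)(s + 1)(s + 2)(s + 4) = 0 at s ∈ {-4, -2, -1, 1}; ∂g/∂t = 4t(t - 3)(t + 3) = 0 at t ∈ {-3, 0, 3}.
The Hessian is diagonal: diag(g_ss, g_tt). Second derivatives: g_ss(-4)=-900, g_ss(-2)=180, g_ss(-1)=-180, g_ss(1)=900; g_tt(-3)=72, g_tt(0)=-36, g_tt(3)=72.
Saddle points occur where the two diagonal entries have opposite signs: (-4, -3), (-4, 3), (-2, 0), (-1, -3), (-1, 3), (1, 0). Count: 6.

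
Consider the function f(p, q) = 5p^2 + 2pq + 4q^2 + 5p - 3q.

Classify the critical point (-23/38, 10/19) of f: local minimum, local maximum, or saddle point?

local minimum

The Hessian of f is constant: H = [[10, 2], [2, 8]].
det(H) = 10·8 − 2² = 76.
det(H) > 0 and tr(H) = 18 > 0, so H is positive definite and the point is a local minimum.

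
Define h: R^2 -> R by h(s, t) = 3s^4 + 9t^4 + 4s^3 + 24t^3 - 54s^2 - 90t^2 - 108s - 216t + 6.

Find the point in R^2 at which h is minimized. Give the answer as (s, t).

(3, 2)

h(s,t) separates as P(s) + Q(t) + 6, so its minimum is min P + min Q + 6.
P'(s) = 12(s - 3)(s + 1)(s + 3) vanishes at s ∈ {-3, -1, 3}; Q'(t) = 36(t - 2)(t + 1)(t + 3) vanishes at t ∈ {-3, -1, 2}.
Local minima of P (where P''>0): P(-3)=-27, P(3)=-459. Local minima of Q: Q(-3)=-81, Q(2)=-456.
So the global minimum of h is P(3) + Q(2) + 6 = -459 − 456 + 6 = -909, attained at (3, 2).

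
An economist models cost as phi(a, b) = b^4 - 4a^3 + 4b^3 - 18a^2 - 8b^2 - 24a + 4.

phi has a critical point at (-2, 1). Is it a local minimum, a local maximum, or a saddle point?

The mixed partial ∂²phi/∂a∂b is 0, so the Hessian at any point is diag(phi_aa, phi_bb) = diag(-12(2a + 3), 4(3b^2 + 6b - 4)).
At (-2, 1): H = diag(12, 20).
Both eigenvalues are positive, so H is positive definite: a local minimum.

local minimum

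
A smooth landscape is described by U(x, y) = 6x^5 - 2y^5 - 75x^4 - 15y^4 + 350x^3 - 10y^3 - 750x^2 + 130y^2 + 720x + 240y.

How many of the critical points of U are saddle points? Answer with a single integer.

U separates as a function of x plus a function of y, so ∇U=0 decouples.
∂U/∂x = 30(x - 4)(x - 3)(x - 2)(x - 1) = 0 at x ∈ {1, 2, 3, 4}; ∂U/∂y = -10(y - 2)(y + 1)(y + 3)(y + 4) = 0 at y ∈ {-4, -3, -1, 2}.
The Hessian is diagonal: diag(U_xx, U_yy). Second derivatives: U_xx(1)=-180, U_xx(2)=60, U_xx(3)=-60, U_xx(4)=180; U_yy(-4)=180, U_yy(-3)=-100, U_yy(-1)=180, U_yy(2)=-900.
Saddle points occur where the two diagonal entries have opposite signs: (1, -4), (1, -1), (2, -3), (2, 2), (3, -4), (3, -1), (4, -3), (4, 2). Count: 8.

8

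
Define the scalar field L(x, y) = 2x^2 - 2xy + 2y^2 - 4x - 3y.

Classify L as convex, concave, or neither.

L is quadratic, so its Hessian is the constant matrix H = [[4, -2], [-2, 4]].
det(H) = 12, tr(H) = 8.
det(H) > 0 and tr(H) > 0, so H is positive definite everywhere: convex.

convex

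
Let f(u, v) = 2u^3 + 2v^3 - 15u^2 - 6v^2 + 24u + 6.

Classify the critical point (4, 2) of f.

local minimum

The mixed partial ∂²f/∂u∂v is 0, so the Hessian at any point is diag(f_uu, f_vv) = diag(6(2u - 5), 12(v - 1)).
At (4, 2): H = diag(18, 12).
Both eigenvalues are positive, so H is positive definite: a local minimum.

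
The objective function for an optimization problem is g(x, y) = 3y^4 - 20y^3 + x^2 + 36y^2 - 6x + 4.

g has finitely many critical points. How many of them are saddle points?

1

g separates as a function of x plus a function of y, so ∇g=0 decouples.
∂g/∂x = 2(x - 3) = 0 at x ∈ {3}; ∂g/∂y = 12y(y - 3)(y - 2) = 0 at y ∈ {0, 2, 3}.
The Hessian is diagonal: diag(g_xx, g_yy). Second derivatives: g_xx(3)=2; g_yy(0)=72, g_yy(2)=-24, g_yy(3)=36.
Saddle points occur where the two diagonal entries have opposite signs: (3, 2). Count: 1.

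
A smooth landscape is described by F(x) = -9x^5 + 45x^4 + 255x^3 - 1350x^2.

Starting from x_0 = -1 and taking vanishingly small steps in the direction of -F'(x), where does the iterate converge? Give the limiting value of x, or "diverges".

F'(x) = -45x(x - 5)(x - 3)(x + 4), so F'(-1) = 3240.
Gradient descent moves in the -F' direction, i.e. x is decreasing.
The nearest critical point in that direction is x = -4, where F'' = 11340 > 0 (a local minimum). The iterate converges there.

-4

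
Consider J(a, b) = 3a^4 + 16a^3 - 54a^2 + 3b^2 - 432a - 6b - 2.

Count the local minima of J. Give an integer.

2

J separates as a function of a plus a function of b, so ∇J=0 decouples.
∂J/∂a = 12(a - 3)(a + 3)(a + 4) = 0 at a ∈ {-4, -3, 3}; ∂J/∂b = 6(b - 1) = 0 at b ∈ {1}.
The Hessian is diagonal: diag(J_aa, J_bb). Second derivatives: J_aa(-4)=84, J_aa(-3)=-72, J_aa(3)=504; J_bb(1)=6.
Local minima occur where both diagonal entries positive: (-4, 1), (3, 1). Count: 2.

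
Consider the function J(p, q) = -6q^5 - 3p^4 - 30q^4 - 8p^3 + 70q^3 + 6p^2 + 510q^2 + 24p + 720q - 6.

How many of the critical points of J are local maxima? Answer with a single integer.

4

J separates as a function of p plus a function of q, so ∇J=0 decouples.
∂J/∂p = -12(p - 1)(p + 1)(p + 2) = 0 at p ∈ {-2, -1, 1}; ∂J/∂q = -30(q - 3)(q + 1)(q + 2)(q + 4) = 0 at q ∈ {-4, -2, -1, 3}.
The Hessian is diagonal: diag(J_pp, J_qq). Second derivatives: J_pp(-2)=-36, J_pp(-1)=24, J_pp(1)=-72; J_qq(-4)=1260, J_qq(-2)=-300, J_qq(-1)=360, J_qq(3)=-4200.
Local maxima occur where both diagonal entries negative: (-2, -2), (-2, 3), (1, -2), (1, 3). Count: 4.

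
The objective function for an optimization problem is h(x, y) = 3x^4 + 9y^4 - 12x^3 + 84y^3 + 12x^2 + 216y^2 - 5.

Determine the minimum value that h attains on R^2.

-5

h(x,y) separates as P(x) + Q(y) − 5, so its minimum is min P + min Q − 5.
P'(x) = 12x(x - 2)(x - 1) vanishes at x ∈ {0, 1, 2}; Q'(y) = 36y(y + 3)(y + 4) vanishes at y ∈ {-4, -3, 0}.
Local minima of P (where P''>0): P(0)=0, P(2)=0. Local minima of Q: Q(-4)=384, Q(0)=0.
So the global minimum of h is P(0) + Q(0) − 5 = 0 + 0 − 5 = -5, attained at (0, 0).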